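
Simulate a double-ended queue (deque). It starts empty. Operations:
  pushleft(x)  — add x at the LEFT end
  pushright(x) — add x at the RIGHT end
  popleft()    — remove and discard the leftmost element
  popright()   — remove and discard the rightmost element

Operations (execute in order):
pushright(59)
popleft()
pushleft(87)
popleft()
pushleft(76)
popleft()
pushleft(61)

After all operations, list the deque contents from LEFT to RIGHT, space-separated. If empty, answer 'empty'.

Answer: 61

Derivation:
pushright(59): [59]
popleft(): []
pushleft(87): [87]
popleft(): []
pushleft(76): [76]
popleft(): []
pushleft(61): [61]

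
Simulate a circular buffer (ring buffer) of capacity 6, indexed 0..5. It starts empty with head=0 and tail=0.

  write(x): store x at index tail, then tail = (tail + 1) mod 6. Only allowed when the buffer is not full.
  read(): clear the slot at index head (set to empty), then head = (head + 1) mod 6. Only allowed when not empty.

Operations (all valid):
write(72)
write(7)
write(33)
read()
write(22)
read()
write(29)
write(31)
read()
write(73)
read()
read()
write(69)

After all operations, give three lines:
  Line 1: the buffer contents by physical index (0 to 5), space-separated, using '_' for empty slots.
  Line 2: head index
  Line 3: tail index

write(72): buf=[72 _ _ _ _ _], head=0, tail=1, size=1
write(7): buf=[72 7 _ _ _ _], head=0, tail=2, size=2
write(33): buf=[72 7 33 _ _ _], head=0, tail=3, size=3
read(): buf=[_ 7 33 _ _ _], head=1, tail=3, size=2
write(22): buf=[_ 7 33 22 _ _], head=1, tail=4, size=3
read(): buf=[_ _ 33 22 _ _], head=2, tail=4, size=2
write(29): buf=[_ _ 33 22 29 _], head=2, tail=5, size=3
write(31): buf=[_ _ 33 22 29 31], head=2, tail=0, size=4
read(): buf=[_ _ _ 22 29 31], head=3, tail=0, size=3
write(73): buf=[73 _ _ 22 29 31], head=3, tail=1, size=4
read(): buf=[73 _ _ _ 29 31], head=4, tail=1, size=3
read(): buf=[73 _ _ _ _ 31], head=5, tail=1, size=2
write(69): buf=[73 69 _ _ _ 31], head=5, tail=2, size=3

Answer: 73 69 _ _ _ 31
5
2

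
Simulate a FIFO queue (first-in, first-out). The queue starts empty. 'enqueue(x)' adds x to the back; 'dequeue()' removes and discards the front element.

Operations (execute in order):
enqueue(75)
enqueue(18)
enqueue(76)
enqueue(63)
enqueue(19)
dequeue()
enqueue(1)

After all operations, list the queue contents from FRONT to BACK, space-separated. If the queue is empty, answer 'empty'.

Answer: 18 76 63 19 1

Derivation:
enqueue(75): [75]
enqueue(18): [75, 18]
enqueue(76): [75, 18, 76]
enqueue(63): [75, 18, 76, 63]
enqueue(19): [75, 18, 76, 63, 19]
dequeue(): [18, 76, 63, 19]
enqueue(1): [18, 76, 63, 19, 1]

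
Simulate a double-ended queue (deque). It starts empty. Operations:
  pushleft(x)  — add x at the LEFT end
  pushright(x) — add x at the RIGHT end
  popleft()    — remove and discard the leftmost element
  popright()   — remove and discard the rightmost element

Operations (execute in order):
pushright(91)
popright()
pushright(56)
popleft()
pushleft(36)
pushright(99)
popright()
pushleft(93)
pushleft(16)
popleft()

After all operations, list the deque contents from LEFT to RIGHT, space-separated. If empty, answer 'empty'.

pushright(91): [91]
popright(): []
pushright(56): [56]
popleft(): []
pushleft(36): [36]
pushright(99): [36, 99]
popright(): [36]
pushleft(93): [93, 36]
pushleft(16): [16, 93, 36]
popleft(): [93, 36]

Answer: 93 36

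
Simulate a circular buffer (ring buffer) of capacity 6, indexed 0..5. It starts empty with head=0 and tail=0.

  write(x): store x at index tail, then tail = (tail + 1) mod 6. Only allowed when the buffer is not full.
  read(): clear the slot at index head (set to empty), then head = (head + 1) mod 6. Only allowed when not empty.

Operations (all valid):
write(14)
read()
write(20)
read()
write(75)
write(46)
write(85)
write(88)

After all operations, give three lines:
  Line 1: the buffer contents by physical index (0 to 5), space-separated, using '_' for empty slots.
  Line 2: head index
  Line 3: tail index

write(14): buf=[14 _ _ _ _ _], head=0, tail=1, size=1
read(): buf=[_ _ _ _ _ _], head=1, tail=1, size=0
write(20): buf=[_ 20 _ _ _ _], head=1, tail=2, size=1
read(): buf=[_ _ _ _ _ _], head=2, tail=2, size=0
write(75): buf=[_ _ 75 _ _ _], head=2, tail=3, size=1
write(46): buf=[_ _ 75 46 _ _], head=2, tail=4, size=2
write(85): buf=[_ _ 75 46 85 _], head=2, tail=5, size=3
write(88): buf=[_ _ 75 46 85 88], head=2, tail=0, size=4

Answer: _ _ 75 46 85 88
2
0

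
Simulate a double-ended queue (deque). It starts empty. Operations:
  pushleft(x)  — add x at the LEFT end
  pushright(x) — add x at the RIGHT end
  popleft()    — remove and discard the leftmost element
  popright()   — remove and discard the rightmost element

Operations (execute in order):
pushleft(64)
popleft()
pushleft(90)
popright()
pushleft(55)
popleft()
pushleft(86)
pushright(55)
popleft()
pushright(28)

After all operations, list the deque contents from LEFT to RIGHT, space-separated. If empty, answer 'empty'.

pushleft(64): [64]
popleft(): []
pushleft(90): [90]
popright(): []
pushleft(55): [55]
popleft(): []
pushleft(86): [86]
pushright(55): [86, 55]
popleft(): [55]
pushright(28): [55, 28]

Answer: 55 28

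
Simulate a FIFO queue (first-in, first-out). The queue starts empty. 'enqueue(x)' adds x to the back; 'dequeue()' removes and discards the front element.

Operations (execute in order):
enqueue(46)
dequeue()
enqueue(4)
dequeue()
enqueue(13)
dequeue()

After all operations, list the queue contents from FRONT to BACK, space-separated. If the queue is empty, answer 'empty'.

Answer: empty

Derivation:
enqueue(46): [46]
dequeue(): []
enqueue(4): [4]
dequeue(): []
enqueue(13): [13]
dequeue(): []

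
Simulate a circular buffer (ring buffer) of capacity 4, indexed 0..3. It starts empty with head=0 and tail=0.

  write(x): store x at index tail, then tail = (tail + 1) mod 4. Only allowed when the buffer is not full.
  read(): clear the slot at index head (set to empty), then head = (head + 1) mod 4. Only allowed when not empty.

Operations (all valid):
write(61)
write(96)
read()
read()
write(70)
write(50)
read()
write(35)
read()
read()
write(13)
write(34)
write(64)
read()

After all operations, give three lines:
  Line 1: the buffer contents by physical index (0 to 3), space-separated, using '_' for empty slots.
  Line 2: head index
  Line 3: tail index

write(61): buf=[61 _ _ _], head=0, tail=1, size=1
write(96): buf=[61 96 _ _], head=0, tail=2, size=2
read(): buf=[_ 96 _ _], head=1, tail=2, size=1
read(): buf=[_ _ _ _], head=2, tail=2, size=0
write(70): buf=[_ _ 70 _], head=2, tail=3, size=1
write(50): buf=[_ _ 70 50], head=2, tail=0, size=2
read(): buf=[_ _ _ 50], head=3, tail=0, size=1
write(35): buf=[35 _ _ 50], head=3, tail=1, size=2
read(): buf=[35 _ _ _], head=0, tail=1, size=1
read(): buf=[_ _ _ _], head=1, tail=1, size=0
write(13): buf=[_ 13 _ _], head=1, tail=2, size=1
write(34): buf=[_ 13 34 _], head=1, tail=3, size=2
write(64): buf=[_ 13 34 64], head=1, tail=0, size=3
read(): buf=[_ _ 34 64], head=2, tail=0, size=2

Answer: _ _ 34 64
2
0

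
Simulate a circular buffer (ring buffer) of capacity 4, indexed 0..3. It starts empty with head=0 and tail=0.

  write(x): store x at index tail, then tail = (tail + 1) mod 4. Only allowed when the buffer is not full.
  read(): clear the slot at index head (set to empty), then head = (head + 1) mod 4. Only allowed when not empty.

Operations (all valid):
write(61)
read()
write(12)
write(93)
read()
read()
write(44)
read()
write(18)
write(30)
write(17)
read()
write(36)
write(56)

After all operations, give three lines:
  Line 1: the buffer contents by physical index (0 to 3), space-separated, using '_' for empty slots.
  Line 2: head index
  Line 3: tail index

Answer: 56 30 17 36
1
1

Derivation:
write(61): buf=[61 _ _ _], head=0, tail=1, size=1
read(): buf=[_ _ _ _], head=1, tail=1, size=0
write(12): buf=[_ 12 _ _], head=1, tail=2, size=1
write(93): buf=[_ 12 93 _], head=1, tail=3, size=2
read(): buf=[_ _ 93 _], head=2, tail=3, size=1
read(): buf=[_ _ _ _], head=3, tail=3, size=0
write(44): buf=[_ _ _ 44], head=3, tail=0, size=1
read(): buf=[_ _ _ _], head=0, tail=0, size=0
write(18): buf=[18 _ _ _], head=0, tail=1, size=1
write(30): buf=[18 30 _ _], head=0, tail=2, size=2
write(17): buf=[18 30 17 _], head=0, tail=3, size=3
read(): buf=[_ 30 17 _], head=1, tail=3, size=2
write(36): buf=[_ 30 17 36], head=1, tail=0, size=3
write(56): buf=[56 30 17 36], head=1, tail=1, size=4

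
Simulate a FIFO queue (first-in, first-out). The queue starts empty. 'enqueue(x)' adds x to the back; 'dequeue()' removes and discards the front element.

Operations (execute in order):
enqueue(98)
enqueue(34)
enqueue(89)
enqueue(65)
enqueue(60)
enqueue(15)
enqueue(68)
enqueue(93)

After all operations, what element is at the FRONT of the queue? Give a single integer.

Answer: 98

Derivation:
enqueue(98): queue = [98]
enqueue(34): queue = [98, 34]
enqueue(89): queue = [98, 34, 89]
enqueue(65): queue = [98, 34, 89, 65]
enqueue(60): queue = [98, 34, 89, 65, 60]
enqueue(15): queue = [98, 34, 89, 65, 60, 15]
enqueue(68): queue = [98, 34, 89, 65, 60, 15, 68]
enqueue(93): queue = [98, 34, 89, 65, 60, 15, 68, 93]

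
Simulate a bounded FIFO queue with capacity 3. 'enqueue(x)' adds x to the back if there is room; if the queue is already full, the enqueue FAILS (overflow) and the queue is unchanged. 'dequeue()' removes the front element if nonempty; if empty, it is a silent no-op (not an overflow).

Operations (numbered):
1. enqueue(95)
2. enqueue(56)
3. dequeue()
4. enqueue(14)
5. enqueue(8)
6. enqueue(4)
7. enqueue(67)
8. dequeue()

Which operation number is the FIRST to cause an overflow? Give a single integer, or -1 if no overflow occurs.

Answer: 6

Derivation:
1. enqueue(95): size=1
2. enqueue(56): size=2
3. dequeue(): size=1
4. enqueue(14): size=2
5. enqueue(8): size=3
6. enqueue(4): size=3=cap → OVERFLOW (fail)
7. enqueue(67): size=3=cap → OVERFLOW (fail)
8. dequeue(): size=2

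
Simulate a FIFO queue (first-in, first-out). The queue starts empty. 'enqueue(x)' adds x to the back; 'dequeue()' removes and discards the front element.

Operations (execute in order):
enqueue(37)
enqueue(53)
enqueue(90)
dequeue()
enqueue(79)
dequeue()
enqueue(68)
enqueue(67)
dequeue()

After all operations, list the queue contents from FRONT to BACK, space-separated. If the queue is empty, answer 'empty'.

enqueue(37): [37]
enqueue(53): [37, 53]
enqueue(90): [37, 53, 90]
dequeue(): [53, 90]
enqueue(79): [53, 90, 79]
dequeue(): [90, 79]
enqueue(68): [90, 79, 68]
enqueue(67): [90, 79, 68, 67]
dequeue(): [79, 68, 67]

Answer: 79 68 67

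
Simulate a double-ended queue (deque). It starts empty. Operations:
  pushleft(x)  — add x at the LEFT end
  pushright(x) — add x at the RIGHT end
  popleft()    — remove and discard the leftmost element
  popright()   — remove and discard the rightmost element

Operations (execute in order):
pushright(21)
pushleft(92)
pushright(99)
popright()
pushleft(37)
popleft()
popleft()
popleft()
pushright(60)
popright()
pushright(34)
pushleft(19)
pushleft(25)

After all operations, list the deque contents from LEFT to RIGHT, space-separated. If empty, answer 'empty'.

pushright(21): [21]
pushleft(92): [92, 21]
pushright(99): [92, 21, 99]
popright(): [92, 21]
pushleft(37): [37, 92, 21]
popleft(): [92, 21]
popleft(): [21]
popleft(): []
pushright(60): [60]
popright(): []
pushright(34): [34]
pushleft(19): [19, 34]
pushleft(25): [25, 19, 34]

Answer: 25 19 34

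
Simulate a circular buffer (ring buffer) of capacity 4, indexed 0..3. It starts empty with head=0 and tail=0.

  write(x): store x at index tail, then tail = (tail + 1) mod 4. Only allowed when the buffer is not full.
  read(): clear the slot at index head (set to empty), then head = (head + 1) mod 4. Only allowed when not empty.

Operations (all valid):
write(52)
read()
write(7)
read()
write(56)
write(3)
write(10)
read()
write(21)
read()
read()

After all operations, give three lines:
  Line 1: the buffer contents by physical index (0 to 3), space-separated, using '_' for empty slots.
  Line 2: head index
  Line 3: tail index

Answer: _ 21 _ _
1
2

Derivation:
write(52): buf=[52 _ _ _], head=0, tail=1, size=1
read(): buf=[_ _ _ _], head=1, tail=1, size=0
write(7): buf=[_ 7 _ _], head=1, tail=2, size=1
read(): buf=[_ _ _ _], head=2, tail=2, size=0
write(56): buf=[_ _ 56 _], head=2, tail=3, size=1
write(3): buf=[_ _ 56 3], head=2, tail=0, size=2
write(10): buf=[10 _ 56 3], head=2, tail=1, size=3
read(): buf=[10 _ _ 3], head=3, tail=1, size=2
write(21): buf=[10 21 _ 3], head=3, tail=2, size=3
read(): buf=[10 21 _ _], head=0, tail=2, size=2
read(): buf=[_ 21 _ _], head=1, tail=2, size=1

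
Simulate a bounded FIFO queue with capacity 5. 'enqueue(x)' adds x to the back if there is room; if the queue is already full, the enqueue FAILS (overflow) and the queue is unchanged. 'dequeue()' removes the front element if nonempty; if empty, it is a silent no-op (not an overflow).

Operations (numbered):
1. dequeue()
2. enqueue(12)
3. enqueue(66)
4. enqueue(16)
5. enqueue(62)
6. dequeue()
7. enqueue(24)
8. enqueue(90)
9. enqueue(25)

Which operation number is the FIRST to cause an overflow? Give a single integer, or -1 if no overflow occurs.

Answer: 9

Derivation:
1. dequeue(): empty, no-op, size=0
2. enqueue(12): size=1
3. enqueue(66): size=2
4. enqueue(16): size=3
5. enqueue(62): size=4
6. dequeue(): size=3
7. enqueue(24): size=4
8. enqueue(90): size=5
9. enqueue(25): size=5=cap → OVERFLOW (fail)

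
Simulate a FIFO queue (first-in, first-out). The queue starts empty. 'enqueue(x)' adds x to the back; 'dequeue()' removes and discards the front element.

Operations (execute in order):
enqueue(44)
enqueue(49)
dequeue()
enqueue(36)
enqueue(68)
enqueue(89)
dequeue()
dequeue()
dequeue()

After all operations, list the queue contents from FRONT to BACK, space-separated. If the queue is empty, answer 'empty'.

Answer: 89

Derivation:
enqueue(44): [44]
enqueue(49): [44, 49]
dequeue(): [49]
enqueue(36): [49, 36]
enqueue(68): [49, 36, 68]
enqueue(89): [49, 36, 68, 89]
dequeue(): [36, 68, 89]
dequeue(): [68, 89]
dequeue(): [89]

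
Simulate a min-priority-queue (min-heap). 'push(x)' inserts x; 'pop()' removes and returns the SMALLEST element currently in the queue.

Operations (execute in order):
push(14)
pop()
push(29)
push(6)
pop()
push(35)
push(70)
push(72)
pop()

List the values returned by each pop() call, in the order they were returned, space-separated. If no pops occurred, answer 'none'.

Answer: 14 6 29

Derivation:
push(14): heap contents = [14]
pop() → 14: heap contents = []
push(29): heap contents = [29]
push(6): heap contents = [6, 29]
pop() → 6: heap contents = [29]
push(35): heap contents = [29, 35]
push(70): heap contents = [29, 35, 70]
push(72): heap contents = [29, 35, 70, 72]
pop() → 29: heap contents = [35, 70, 72]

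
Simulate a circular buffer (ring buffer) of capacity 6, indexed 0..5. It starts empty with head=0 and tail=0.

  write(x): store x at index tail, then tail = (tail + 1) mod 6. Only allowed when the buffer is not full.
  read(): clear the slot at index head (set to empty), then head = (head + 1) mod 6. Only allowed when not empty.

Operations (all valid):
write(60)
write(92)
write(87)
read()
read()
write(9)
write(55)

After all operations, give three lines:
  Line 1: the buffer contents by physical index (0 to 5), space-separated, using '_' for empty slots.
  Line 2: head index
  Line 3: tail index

Answer: _ _ 87 9 55 _
2
5

Derivation:
write(60): buf=[60 _ _ _ _ _], head=0, tail=1, size=1
write(92): buf=[60 92 _ _ _ _], head=0, tail=2, size=2
write(87): buf=[60 92 87 _ _ _], head=0, tail=3, size=3
read(): buf=[_ 92 87 _ _ _], head=1, tail=3, size=2
read(): buf=[_ _ 87 _ _ _], head=2, tail=3, size=1
write(9): buf=[_ _ 87 9 _ _], head=2, tail=4, size=2
write(55): buf=[_ _ 87 9 55 _], head=2, tail=5, size=3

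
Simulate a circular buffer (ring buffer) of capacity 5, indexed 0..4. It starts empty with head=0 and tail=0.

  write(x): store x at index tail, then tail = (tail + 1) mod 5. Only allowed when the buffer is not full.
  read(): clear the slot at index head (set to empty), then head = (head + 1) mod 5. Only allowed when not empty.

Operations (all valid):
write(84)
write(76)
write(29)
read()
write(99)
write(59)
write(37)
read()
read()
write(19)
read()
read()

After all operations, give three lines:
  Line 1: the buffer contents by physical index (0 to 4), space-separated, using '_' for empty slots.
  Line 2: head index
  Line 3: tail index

Answer: 37 19 _ _ _
0
2

Derivation:
write(84): buf=[84 _ _ _ _], head=0, tail=1, size=1
write(76): buf=[84 76 _ _ _], head=0, tail=2, size=2
write(29): buf=[84 76 29 _ _], head=0, tail=3, size=3
read(): buf=[_ 76 29 _ _], head=1, tail=3, size=2
write(99): buf=[_ 76 29 99 _], head=1, tail=4, size=3
write(59): buf=[_ 76 29 99 59], head=1, tail=0, size=4
write(37): buf=[37 76 29 99 59], head=1, tail=1, size=5
read(): buf=[37 _ 29 99 59], head=2, tail=1, size=4
read(): buf=[37 _ _ 99 59], head=3, tail=1, size=3
write(19): buf=[37 19 _ 99 59], head=3, tail=2, size=4
read(): buf=[37 19 _ _ 59], head=4, tail=2, size=3
read(): buf=[37 19 _ _ _], head=0, tail=2, size=2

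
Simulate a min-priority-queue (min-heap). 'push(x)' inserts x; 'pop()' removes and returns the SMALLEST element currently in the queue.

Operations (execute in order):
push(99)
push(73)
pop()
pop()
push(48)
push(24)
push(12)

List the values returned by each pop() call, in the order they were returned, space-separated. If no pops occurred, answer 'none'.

push(99): heap contents = [99]
push(73): heap contents = [73, 99]
pop() → 73: heap contents = [99]
pop() → 99: heap contents = []
push(48): heap contents = [48]
push(24): heap contents = [24, 48]
push(12): heap contents = [12, 24, 48]

Answer: 73 99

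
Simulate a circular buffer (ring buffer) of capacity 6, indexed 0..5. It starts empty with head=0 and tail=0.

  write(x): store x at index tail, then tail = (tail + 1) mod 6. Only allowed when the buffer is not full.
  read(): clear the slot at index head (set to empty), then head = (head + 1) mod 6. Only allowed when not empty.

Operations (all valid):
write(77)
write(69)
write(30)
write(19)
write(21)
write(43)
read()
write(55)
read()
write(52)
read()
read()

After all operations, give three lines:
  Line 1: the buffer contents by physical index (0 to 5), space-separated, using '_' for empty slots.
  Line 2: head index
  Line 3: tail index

write(77): buf=[77 _ _ _ _ _], head=0, tail=1, size=1
write(69): buf=[77 69 _ _ _ _], head=0, tail=2, size=2
write(30): buf=[77 69 30 _ _ _], head=0, tail=3, size=3
write(19): buf=[77 69 30 19 _ _], head=0, tail=4, size=4
write(21): buf=[77 69 30 19 21 _], head=0, tail=5, size=5
write(43): buf=[77 69 30 19 21 43], head=0, tail=0, size=6
read(): buf=[_ 69 30 19 21 43], head=1, tail=0, size=5
write(55): buf=[55 69 30 19 21 43], head=1, tail=1, size=6
read(): buf=[55 _ 30 19 21 43], head=2, tail=1, size=5
write(52): buf=[55 52 30 19 21 43], head=2, tail=2, size=6
read(): buf=[55 52 _ 19 21 43], head=3, tail=2, size=5
read(): buf=[55 52 _ _ 21 43], head=4, tail=2, size=4

Answer: 55 52 _ _ 21 43
4
2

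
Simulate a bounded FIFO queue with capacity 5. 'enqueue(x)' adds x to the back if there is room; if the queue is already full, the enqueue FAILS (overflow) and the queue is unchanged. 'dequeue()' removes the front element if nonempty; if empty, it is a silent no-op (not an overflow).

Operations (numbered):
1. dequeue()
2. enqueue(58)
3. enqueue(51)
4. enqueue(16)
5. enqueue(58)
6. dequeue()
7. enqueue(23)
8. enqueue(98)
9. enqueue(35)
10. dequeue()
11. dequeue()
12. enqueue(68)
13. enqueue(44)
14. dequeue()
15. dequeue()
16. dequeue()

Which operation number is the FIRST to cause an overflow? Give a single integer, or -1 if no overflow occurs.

Answer: 9

Derivation:
1. dequeue(): empty, no-op, size=0
2. enqueue(58): size=1
3. enqueue(51): size=2
4. enqueue(16): size=3
5. enqueue(58): size=4
6. dequeue(): size=3
7. enqueue(23): size=4
8. enqueue(98): size=5
9. enqueue(35): size=5=cap → OVERFLOW (fail)
10. dequeue(): size=4
11. dequeue(): size=3
12. enqueue(68): size=4
13. enqueue(44): size=5
14. dequeue(): size=4
15. dequeue(): size=3
16. dequeue(): size=2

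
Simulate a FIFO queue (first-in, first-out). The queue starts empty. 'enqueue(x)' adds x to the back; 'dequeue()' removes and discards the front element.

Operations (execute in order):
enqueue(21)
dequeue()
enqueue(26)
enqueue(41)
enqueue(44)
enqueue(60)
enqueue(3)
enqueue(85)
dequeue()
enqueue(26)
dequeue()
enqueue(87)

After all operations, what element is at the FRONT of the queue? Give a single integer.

enqueue(21): queue = [21]
dequeue(): queue = []
enqueue(26): queue = [26]
enqueue(41): queue = [26, 41]
enqueue(44): queue = [26, 41, 44]
enqueue(60): queue = [26, 41, 44, 60]
enqueue(3): queue = [26, 41, 44, 60, 3]
enqueue(85): queue = [26, 41, 44, 60, 3, 85]
dequeue(): queue = [41, 44, 60, 3, 85]
enqueue(26): queue = [41, 44, 60, 3, 85, 26]
dequeue(): queue = [44, 60, 3, 85, 26]
enqueue(87): queue = [44, 60, 3, 85, 26, 87]

Answer: 44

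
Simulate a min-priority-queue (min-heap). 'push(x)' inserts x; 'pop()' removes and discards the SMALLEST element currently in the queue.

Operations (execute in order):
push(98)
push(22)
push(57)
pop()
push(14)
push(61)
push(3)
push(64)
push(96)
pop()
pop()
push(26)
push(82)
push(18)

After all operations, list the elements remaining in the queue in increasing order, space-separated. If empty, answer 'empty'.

Answer: 18 26 57 61 64 82 96 98

Derivation:
push(98): heap contents = [98]
push(22): heap contents = [22, 98]
push(57): heap contents = [22, 57, 98]
pop() → 22: heap contents = [57, 98]
push(14): heap contents = [14, 57, 98]
push(61): heap contents = [14, 57, 61, 98]
push(3): heap contents = [3, 14, 57, 61, 98]
push(64): heap contents = [3, 14, 57, 61, 64, 98]
push(96): heap contents = [3, 14, 57, 61, 64, 96, 98]
pop() → 3: heap contents = [14, 57, 61, 64, 96, 98]
pop() → 14: heap contents = [57, 61, 64, 96, 98]
push(26): heap contents = [26, 57, 61, 64, 96, 98]
push(82): heap contents = [26, 57, 61, 64, 82, 96, 98]
push(18): heap contents = [18, 26, 57, 61, 64, 82, 96, 98]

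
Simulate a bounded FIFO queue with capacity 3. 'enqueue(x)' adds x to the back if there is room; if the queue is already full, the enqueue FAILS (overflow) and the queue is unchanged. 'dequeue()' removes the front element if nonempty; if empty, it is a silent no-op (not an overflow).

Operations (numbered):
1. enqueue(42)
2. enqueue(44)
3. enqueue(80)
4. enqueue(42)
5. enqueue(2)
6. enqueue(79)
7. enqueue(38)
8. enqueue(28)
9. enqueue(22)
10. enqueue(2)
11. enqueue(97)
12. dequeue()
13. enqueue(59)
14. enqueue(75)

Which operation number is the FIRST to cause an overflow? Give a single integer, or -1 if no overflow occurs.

1. enqueue(42): size=1
2. enqueue(44): size=2
3. enqueue(80): size=3
4. enqueue(42): size=3=cap → OVERFLOW (fail)
5. enqueue(2): size=3=cap → OVERFLOW (fail)
6. enqueue(79): size=3=cap → OVERFLOW (fail)
7. enqueue(38): size=3=cap → OVERFLOW (fail)
8. enqueue(28): size=3=cap → OVERFLOW (fail)
9. enqueue(22): size=3=cap → OVERFLOW (fail)
10. enqueue(2): size=3=cap → OVERFLOW (fail)
11. enqueue(97): size=3=cap → OVERFLOW (fail)
12. dequeue(): size=2
13. enqueue(59): size=3
14. enqueue(75): size=3=cap → OVERFLOW (fail)

Answer: 4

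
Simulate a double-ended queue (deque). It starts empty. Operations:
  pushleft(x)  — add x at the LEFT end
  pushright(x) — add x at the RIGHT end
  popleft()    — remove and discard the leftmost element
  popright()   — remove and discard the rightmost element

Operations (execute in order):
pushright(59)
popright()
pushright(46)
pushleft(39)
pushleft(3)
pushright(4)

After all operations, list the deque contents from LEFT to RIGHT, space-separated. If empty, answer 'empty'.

pushright(59): [59]
popright(): []
pushright(46): [46]
pushleft(39): [39, 46]
pushleft(3): [3, 39, 46]
pushright(4): [3, 39, 46, 4]

Answer: 3 39 46 4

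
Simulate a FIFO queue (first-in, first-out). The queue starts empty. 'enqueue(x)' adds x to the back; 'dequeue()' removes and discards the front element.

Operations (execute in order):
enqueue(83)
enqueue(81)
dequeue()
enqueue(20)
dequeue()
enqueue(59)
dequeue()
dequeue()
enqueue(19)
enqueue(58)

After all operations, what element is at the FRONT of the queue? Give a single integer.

enqueue(83): queue = [83]
enqueue(81): queue = [83, 81]
dequeue(): queue = [81]
enqueue(20): queue = [81, 20]
dequeue(): queue = [20]
enqueue(59): queue = [20, 59]
dequeue(): queue = [59]
dequeue(): queue = []
enqueue(19): queue = [19]
enqueue(58): queue = [19, 58]

Answer: 19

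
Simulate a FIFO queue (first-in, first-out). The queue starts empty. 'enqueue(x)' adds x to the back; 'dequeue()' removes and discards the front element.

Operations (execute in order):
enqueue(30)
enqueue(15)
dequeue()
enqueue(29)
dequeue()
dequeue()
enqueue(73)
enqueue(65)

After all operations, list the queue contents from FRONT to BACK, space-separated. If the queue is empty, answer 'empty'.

enqueue(30): [30]
enqueue(15): [30, 15]
dequeue(): [15]
enqueue(29): [15, 29]
dequeue(): [29]
dequeue(): []
enqueue(73): [73]
enqueue(65): [73, 65]

Answer: 73 65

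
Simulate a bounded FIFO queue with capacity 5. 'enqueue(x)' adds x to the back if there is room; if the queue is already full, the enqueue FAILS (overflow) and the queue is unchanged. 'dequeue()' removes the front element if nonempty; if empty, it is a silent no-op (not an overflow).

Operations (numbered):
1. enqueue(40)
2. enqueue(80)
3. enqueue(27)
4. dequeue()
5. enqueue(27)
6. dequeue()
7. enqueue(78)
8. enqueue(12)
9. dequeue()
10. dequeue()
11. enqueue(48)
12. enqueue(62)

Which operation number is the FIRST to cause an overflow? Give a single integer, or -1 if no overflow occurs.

1. enqueue(40): size=1
2. enqueue(80): size=2
3. enqueue(27): size=3
4. dequeue(): size=2
5. enqueue(27): size=3
6. dequeue(): size=2
7. enqueue(78): size=3
8. enqueue(12): size=4
9. dequeue(): size=3
10. dequeue(): size=2
11. enqueue(48): size=3
12. enqueue(62): size=4

Answer: -1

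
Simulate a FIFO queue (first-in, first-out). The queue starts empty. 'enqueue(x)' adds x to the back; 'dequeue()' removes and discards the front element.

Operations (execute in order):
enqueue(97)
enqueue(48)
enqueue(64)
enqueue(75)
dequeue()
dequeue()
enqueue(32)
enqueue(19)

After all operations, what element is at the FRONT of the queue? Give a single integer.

Answer: 64

Derivation:
enqueue(97): queue = [97]
enqueue(48): queue = [97, 48]
enqueue(64): queue = [97, 48, 64]
enqueue(75): queue = [97, 48, 64, 75]
dequeue(): queue = [48, 64, 75]
dequeue(): queue = [64, 75]
enqueue(32): queue = [64, 75, 32]
enqueue(19): queue = [64, 75, 32, 19]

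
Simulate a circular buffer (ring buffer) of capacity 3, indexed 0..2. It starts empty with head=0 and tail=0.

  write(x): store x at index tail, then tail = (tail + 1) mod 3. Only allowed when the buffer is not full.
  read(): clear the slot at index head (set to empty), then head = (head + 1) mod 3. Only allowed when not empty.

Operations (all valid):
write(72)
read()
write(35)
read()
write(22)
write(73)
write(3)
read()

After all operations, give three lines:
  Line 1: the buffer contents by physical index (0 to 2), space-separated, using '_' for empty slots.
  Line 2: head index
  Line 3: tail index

write(72): buf=[72 _ _], head=0, tail=1, size=1
read(): buf=[_ _ _], head=1, tail=1, size=0
write(35): buf=[_ 35 _], head=1, tail=2, size=1
read(): buf=[_ _ _], head=2, tail=2, size=0
write(22): buf=[_ _ 22], head=2, tail=0, size=1
write(73): buf=[73 _ 22], head=2, tail=1, size=2
write(3): buf=[73 3 22], head=2, tail=2, size=3
read(): buf=[73 3 _], head=0, tail=2, size=2

Answer: 73 3 _
0
2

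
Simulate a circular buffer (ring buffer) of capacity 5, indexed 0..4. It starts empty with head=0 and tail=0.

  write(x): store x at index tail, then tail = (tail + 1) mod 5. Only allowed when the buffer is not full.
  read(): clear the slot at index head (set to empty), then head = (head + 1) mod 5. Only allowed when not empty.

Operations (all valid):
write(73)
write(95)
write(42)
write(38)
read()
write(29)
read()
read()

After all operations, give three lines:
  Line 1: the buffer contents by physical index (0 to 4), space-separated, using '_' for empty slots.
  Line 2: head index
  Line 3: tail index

write(73): buf=[73 _ _ _ _], head=0, tail=1, size=1
write(95): buf=[73 95 _ _ _], head=0, tail=2, size=2
write(42): buf=[73 95 42 _ _], head=0, tail=3, size=3
write(38): buf=[73 95 42 38 _], head=0, tail=4, size=4
read(): buf=[_ 95 42 38 _], head=1, tail=4, size=3
write(29): buf=[_ 95 42 38 29], head=1, tail=0, size=4
read(): buf=[_ _ 42 38 29], head=2, tail=0, size=3
read(): buf=[_ _ _ 38 29], head=3, tail=0, size=2

Answer: _ _ _ 38 29
3
0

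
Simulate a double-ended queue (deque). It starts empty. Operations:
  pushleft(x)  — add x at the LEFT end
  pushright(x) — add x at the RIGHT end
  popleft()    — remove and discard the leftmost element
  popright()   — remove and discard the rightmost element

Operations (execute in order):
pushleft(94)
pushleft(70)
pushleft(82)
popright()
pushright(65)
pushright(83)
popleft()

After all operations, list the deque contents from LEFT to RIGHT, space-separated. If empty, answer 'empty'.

Answer: 70 65 83

Derivation:
pushleft(94): [94]
pushleft(70): [70, 94]
pushleft(82): [82, 70, 94]
popright(): [82, 70]
pushright(65): [82, 70, 65]
pushright(83): [82, 70, 65, 83]
popleft(): [70, 65, 83]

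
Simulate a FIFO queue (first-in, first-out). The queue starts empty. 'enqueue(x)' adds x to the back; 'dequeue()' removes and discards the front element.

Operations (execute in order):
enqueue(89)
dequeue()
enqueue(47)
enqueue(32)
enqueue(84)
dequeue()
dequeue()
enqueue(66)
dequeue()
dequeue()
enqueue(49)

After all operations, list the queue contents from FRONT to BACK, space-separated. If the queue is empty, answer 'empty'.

Answer: 49

Derivation:
enqueue(89): [89]
dequeue(): []
enqueue(47): [47]
enqueue(32): [47, 32]
enqueue(84): [47, 32, 84]
dequeue(): [32, 84]
dequeue(): [84]
enqueue(66): [84, 66]
dequeue(): [66]
dequeue(): []
enqueue(49): [49]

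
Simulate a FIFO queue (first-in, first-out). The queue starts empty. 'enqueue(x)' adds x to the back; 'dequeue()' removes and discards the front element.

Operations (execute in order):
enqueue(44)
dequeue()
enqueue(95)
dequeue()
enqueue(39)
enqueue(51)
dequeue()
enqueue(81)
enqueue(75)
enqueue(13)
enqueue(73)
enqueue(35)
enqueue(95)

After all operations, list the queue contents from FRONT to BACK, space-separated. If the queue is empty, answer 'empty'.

Answer: 51 81 75 13 73 35 95

Derivation:
enqueue(44): [44]
dequeue(): []
enqueue(95): [95]
dequeue(): []
enqueue(39): [39]
enqueue(51): [39, 51]
dequeue(): [51]
enqueue(81): [51, 81]
enqueue(75): [51, 81, 75]
enqueue(13): [51, 81, 75, 13]
enqueue(73): [51, 81, 75, 13, 73]
enqueue(35): [51, 81, 75, 13, 73, 35]
enqueue(95): [51, 81, 75, 13, 73, 35, 95]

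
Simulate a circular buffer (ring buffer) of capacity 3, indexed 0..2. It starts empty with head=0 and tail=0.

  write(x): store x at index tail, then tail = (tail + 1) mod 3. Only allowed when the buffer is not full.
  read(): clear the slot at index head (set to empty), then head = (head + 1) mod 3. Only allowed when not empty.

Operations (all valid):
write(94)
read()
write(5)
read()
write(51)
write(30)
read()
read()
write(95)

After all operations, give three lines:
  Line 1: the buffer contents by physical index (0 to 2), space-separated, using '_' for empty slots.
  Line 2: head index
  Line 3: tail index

write(94): buf=[94 _ _], head=0, tail=1, size=1
read(): buf=[_ _ _], head=1, tail=1, size=0
write(5): buf=[_ 5 _], head=1, tail=2, size=1
read(): buf=[_ _ _], head=2, tail=2, size=0
write(51): buf=[_ _ 51], head=2, tail=0, size=1
write(30): buf=[30 _ 51], head=2, tail=1, size=2
read(): buf=[30 _ _], head=0, tail=1, size=1
read(): buf=[_ _ _], head=1, tail=1, size=0
write(95): buf=[_ 95 _], head=1, tail=2, size=1

Answer: _ 95 _
1
2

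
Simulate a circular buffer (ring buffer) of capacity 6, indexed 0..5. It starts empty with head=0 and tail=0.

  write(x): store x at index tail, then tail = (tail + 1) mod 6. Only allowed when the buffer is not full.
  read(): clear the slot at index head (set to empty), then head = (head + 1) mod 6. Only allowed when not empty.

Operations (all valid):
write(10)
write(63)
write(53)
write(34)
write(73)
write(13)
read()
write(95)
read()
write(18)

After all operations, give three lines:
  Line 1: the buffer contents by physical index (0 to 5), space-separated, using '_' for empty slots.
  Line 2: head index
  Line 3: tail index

Answer: 95 18 53 34 73 13
2
2

Derivation:
write(10): buf=[10 _ _ _ _ _], head=0, tail=1, size=1
write(63): buf=[10 63 _ _ _ _], head=0, tail=2, size=2
write(53): buf=[10 63 53 _ _ _], head=0, tail=3, size=3
write(34): buf=[10 63 53 34 _ _], head=0, tail=4, size=4
write(73): buf=[10 63 53 34 73 _], head=0, tail=5, size=5
write(13): buf=[10 63 53 34 73 13], head=0, tail=0, size=6
read(): buf=[_ 63 53 34 73 13], head=1, tail=0, size=5
write(95): buf=[95 63 53 34 73 13], head=1, tail=1, size=6
read(): buf=[95 _ 53 34 73 13], head=2, tail=1, size=5
write(18): buf=[95 18 53 34 73 13], head=2, tail=2, size=6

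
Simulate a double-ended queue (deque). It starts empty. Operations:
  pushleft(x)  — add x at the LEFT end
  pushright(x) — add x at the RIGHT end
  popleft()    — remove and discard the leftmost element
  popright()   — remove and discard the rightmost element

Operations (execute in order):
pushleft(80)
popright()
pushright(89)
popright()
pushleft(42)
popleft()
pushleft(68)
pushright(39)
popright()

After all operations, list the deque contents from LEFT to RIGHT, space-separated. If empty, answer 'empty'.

pushleft(80): [80]
popright(): []
pushright(89): [89]
popright(): []
pushleft(42): [42]
popleft(): []
pushleft(68): [68]
pushright(39): [68, 39]
popright(): [68]

Answer: 68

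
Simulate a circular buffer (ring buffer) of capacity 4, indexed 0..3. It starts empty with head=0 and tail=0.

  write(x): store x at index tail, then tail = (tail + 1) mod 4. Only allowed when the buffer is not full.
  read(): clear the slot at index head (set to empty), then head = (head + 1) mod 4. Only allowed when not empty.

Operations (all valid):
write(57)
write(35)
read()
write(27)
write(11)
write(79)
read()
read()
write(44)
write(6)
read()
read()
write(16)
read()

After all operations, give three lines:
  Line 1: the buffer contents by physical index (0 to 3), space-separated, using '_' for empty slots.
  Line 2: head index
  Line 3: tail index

write(57): buf=[57 _ _ _], head=0, tail=1, size=1
write(35): buf=[57 35 _ _], head=0, tail=2, size=2
read(): buf=[_ 35 _ _], head=1, tail=2, size=1
write(27): buf=[_ 35 27 _], head=1, tail=3, size=2
write(11): buf=[_ 35 27 11], head=1, tail=0, size=3
write(79): buf=[79 35 27 11], head=1, tail=1, size=4
read(): buf=[79 _ 27 11], head=2, tail=1, size=3
read(): buf=[79 _ _ 11], head=3, tail=1, size=2
write(44): buf=[79 44 _ 11], head=3, tail=2, size=3
write(6): buf=[79 44 6 11], head=3, tail=3, size=4
read(): buf=[79 44 6 _], head=0, tail=3, size=3
read(): buf=[_ 44 6 _], head=1, tail=3, size=2
write(16): buf=[_ 44 6 16], head=1, tail=0, size=3
read(): buf=[_ _ 6 16], head=2, tail=0, size=2

Answer: _ _ 6 16
2
0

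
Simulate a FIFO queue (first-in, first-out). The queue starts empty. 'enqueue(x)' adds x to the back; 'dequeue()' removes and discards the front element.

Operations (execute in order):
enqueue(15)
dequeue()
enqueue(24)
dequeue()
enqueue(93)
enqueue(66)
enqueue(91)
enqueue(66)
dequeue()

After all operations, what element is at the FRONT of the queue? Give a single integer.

enqueue(15): queue = [15]
dequeue(): queue = []
enqueue(24): queue = [24]
dequeue(): queue = []
enqueue(93): queue = [93]
enqueue(66): queue = [93, 66]
enqueue(91): queue = [93, 66, 91]
enqueue(66): queue = [93, 66, 91, 66]
dequeue(): queue = [66, 91, 66]

Answer: 66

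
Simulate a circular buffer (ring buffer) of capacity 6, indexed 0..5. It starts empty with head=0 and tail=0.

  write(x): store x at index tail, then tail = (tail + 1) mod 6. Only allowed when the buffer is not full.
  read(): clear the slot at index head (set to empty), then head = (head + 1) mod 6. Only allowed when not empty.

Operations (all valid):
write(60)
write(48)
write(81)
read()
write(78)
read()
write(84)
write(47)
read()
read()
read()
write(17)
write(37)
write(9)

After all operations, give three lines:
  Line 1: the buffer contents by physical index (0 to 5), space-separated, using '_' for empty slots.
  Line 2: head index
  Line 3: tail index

write(60): buf=[60 _ _ _ _ _], head=0, tail=1, size=1
write(48): buf=[60 48 _ _ _ _], head=0, tail=2, size=2
write(81): buf=[60 48 81 _ _ _], head=0, tail=3, size=3
read(): buf=[_ 48 81 _ _ _], head=1, tail=3, size=2
write(78): buf=[_ 48 81 78 _ _], head=1, tail=4, size=3
read(): buf=[_ _ 81 78 _ _], head=2, tail=4, size=2
write(84): buf=[_ _ 81 78 84 _], head=2, tail=5, size=3
write(47): buf=[_ _ 81 78 84 47], head=2, tail=0, size=4
read(): buf=[_ _ _ 78 84 47], head=3, tail=0, size=3
read(): buf=[_ _ _ _ 84 47], head=4, tail=0, size=2
read(): buf=[_ _ _ _ _ 47], head=5, tail=0, size=1
write(17): buf=[17 _ _ _ _ 47], head=5, tail=1, size=2
write(37): buf=[17 37 _ _ _ 47], head=5, tail=2, size=3
write(9): buf=[17 37 9 _ _ 47], head=5, tail=3, size=4

Answer: 17 37 9 _ _ 47
5
3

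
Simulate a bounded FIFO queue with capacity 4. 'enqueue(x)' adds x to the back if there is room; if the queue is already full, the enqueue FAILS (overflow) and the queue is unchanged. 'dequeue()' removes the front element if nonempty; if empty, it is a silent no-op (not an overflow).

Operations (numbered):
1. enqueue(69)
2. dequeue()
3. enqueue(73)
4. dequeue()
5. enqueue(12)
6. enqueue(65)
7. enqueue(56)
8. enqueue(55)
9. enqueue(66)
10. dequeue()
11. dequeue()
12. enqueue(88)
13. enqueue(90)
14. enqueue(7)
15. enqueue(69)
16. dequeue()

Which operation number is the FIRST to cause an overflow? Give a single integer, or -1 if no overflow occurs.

Answer: 9

Derivation:
1. enqueue(69): size=1
2. dequeue(): size=0
3. enqueue(73): size=1
4. dequeue(): size=0
5. enqueue(12): size=1
6. enqueue(65): size=2
7. enqueue(56): size=3
8. enqueue(55): size=4
9. enqueue(66): size=4=cap → OVERFLOW (fail)
10. dequeue(): size=3
11. dequeue(): size=2
12. enqueue(88): size=3
13. enqueue(90): size=4
14. enqueue(7): size=4=cap → OVERFLOW (fail)
15. enqueue(69): size=4=cap → OVERFLOW (fail)
16. dequeue(): size=3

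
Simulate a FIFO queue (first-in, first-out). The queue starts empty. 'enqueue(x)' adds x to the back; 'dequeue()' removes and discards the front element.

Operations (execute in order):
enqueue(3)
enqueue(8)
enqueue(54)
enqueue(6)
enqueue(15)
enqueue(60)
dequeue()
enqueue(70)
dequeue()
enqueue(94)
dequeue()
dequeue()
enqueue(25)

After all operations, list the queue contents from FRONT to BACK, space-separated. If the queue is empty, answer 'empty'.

Answer: 15 60 70 94 25

Derivation:
enqueue(3): [3]
enqueue(8): [3, 8]
enqueue(54): [3, 8, 54]
enqueue(6): [3, 8, 54, 6]
enqueue(15): [3, 8, 54, 6, 15]
enqueue(60): [3, 8, 54, 6, 15, 60]
dequeue(): [8, 54, 6, 15, 60]
enqueue(70): [8, 54, 6, 15, 60, 70]
dequeue(): [54, 6, 15, 60, 70]
enqueue(94): [54, 6, 15, 60, 70, 94]
dequeue(): [6, 15, 60, 70, 94]
dequeue(): [15, 60, 70, 94]
enqueue(25): [15, 60, 70, 94, 25]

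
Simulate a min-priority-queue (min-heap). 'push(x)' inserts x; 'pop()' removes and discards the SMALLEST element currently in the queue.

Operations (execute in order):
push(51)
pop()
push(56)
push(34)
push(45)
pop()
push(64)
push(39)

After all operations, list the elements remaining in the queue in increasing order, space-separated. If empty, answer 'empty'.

push(51): heap contents = [51]
pop() → 51: heap contents = []
push(56): heap contents = [56]
push(34): heap contents = [34, 56]
push(45): heap contents = [34, 45, 56]
pop() → 34: heap contents = [45, 56]
push(64): heap contents = [45, 56, 64]
push(39): heap contents = [39, 45, 56, 64]

Answer: 39 45 56 64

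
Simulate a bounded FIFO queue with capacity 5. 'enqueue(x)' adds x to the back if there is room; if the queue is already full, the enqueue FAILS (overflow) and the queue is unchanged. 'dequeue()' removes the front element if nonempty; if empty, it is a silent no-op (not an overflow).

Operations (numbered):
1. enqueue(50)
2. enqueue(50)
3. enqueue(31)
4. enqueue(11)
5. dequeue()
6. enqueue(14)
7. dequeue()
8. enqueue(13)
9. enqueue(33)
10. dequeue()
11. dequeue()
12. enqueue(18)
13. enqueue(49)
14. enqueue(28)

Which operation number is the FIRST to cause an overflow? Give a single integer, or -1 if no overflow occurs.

1. enqueue(50): size=1
2. enqueue(50): size=2
3. enqueue(31): size=3
4. enqueue(11): size=4
5. dequeue(): size=3
6. enqueue(14): size=4
7. dequeue(): size=3
8. enqueue(13): size=4
9. enqueue(33): size=5
10. dequeue(): size=4
11. dequeue(): size=3
12. enqueue(18): size=4
13. enqueue(49): size=5
14. enqueue(28): size=5=cap → OVERFLOW (fail)

Answer: 14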